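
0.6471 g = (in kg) 0.0006471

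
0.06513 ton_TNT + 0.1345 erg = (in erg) 2.725e+15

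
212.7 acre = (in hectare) 86.08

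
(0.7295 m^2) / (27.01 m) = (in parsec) 8.753e-19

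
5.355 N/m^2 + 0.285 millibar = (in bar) 0.0003385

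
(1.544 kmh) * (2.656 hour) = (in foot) 1.345e+04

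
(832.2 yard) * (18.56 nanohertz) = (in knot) 2.745e-05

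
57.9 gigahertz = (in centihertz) 5.79e+12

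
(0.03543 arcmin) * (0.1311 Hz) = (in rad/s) 1.351e-06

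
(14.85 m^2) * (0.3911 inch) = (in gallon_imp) 32.45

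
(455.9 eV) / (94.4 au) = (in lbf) 1.163e-30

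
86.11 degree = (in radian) 1.503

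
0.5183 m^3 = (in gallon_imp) 114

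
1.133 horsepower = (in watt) 844.9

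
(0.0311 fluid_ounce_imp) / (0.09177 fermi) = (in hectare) 9.629e+05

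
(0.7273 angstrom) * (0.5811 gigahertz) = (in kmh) 0.1521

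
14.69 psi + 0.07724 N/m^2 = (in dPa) 1.013e+06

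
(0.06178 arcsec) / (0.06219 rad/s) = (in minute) 8.027e-08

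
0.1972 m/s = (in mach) 0.0005791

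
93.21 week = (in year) 1.788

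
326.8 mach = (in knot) 2.163e+05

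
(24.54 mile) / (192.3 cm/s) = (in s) 2.054e+04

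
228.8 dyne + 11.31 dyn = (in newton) 0.002401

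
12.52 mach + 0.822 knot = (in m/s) 4263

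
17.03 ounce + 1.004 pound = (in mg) 9.382e+05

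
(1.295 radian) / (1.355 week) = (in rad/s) 1.58e-06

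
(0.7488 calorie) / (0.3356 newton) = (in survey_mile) 0.005801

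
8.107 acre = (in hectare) 3.281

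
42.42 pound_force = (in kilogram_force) 19.24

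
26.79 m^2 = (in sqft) 288.4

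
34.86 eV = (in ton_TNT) 1.335e-27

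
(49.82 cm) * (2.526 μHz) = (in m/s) 1.258e-06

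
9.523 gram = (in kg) 0.009523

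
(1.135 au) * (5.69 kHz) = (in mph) 2.161e+15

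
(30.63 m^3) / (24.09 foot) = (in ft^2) 44.9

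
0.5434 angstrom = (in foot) 1.783e-10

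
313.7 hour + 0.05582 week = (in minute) 1.938e+04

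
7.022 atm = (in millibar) 7115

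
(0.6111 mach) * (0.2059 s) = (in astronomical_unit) 2.864e-10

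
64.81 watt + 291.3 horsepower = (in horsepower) 291.4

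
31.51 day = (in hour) 756.2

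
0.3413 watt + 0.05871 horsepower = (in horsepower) 0.05917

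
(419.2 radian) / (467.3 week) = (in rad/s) 1.483e-06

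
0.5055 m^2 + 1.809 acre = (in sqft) 7.881e+04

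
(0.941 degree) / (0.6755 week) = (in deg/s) 2.303e-06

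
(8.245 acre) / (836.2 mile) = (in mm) 24.79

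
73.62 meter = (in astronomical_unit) 4.921e-10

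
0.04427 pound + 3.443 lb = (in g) 1582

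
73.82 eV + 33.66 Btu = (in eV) 2.217e+23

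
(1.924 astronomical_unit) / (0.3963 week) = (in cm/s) 1.201e+08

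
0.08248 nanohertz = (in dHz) 8.248e-10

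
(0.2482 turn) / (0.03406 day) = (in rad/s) 0.0005299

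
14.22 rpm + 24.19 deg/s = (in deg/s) 109.5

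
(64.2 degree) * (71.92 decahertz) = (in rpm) 7695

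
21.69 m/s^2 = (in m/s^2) 21.69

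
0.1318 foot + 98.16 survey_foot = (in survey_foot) 98.29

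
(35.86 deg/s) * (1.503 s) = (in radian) 0.9407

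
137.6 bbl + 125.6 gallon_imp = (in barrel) 141.2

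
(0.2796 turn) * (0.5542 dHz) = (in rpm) 0.9297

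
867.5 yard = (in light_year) 8.385e-14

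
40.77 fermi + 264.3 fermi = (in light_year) 3.225e-29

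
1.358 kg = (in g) 1358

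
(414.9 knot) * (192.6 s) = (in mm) 4.111e+07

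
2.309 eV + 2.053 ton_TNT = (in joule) 8.59e+09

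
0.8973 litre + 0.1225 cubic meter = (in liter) 123.4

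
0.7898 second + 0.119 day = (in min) 171.4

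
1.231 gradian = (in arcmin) 66.47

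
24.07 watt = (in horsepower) 0.03228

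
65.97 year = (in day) 2.408e+04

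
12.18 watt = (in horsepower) 0.01633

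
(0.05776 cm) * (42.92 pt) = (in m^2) 8.746e-06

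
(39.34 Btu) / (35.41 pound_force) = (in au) 1.761e-09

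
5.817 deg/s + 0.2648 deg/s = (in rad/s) 0.1061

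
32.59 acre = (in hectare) 13.19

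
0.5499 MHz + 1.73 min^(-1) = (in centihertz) 5.499e+07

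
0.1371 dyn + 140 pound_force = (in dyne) 6.228e+07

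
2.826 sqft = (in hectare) 2.625e-05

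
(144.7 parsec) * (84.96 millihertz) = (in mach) 1.114e+15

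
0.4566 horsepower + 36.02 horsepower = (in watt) 2.72e+04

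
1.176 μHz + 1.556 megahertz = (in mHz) 1.556e+09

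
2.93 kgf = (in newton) 28.73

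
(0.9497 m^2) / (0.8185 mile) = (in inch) 0.02838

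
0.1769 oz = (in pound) 0.01106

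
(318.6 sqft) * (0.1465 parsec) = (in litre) 1.338e+20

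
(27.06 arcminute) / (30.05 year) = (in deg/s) 4.759e-10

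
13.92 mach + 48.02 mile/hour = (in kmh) 1.714e+04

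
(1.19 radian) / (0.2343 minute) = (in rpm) 0.8083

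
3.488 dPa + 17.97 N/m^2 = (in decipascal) 183.2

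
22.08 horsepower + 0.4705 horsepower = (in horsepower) 22.55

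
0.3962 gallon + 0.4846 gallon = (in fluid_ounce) 112.7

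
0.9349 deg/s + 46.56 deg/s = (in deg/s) 47.49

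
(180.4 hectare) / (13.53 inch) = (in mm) 5.249e+09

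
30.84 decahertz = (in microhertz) 3.084e+08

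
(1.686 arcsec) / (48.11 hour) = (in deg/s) 2.704e-09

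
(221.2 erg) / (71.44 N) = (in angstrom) 3096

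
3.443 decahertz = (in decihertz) 344.3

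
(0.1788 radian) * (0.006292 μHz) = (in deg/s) 6.446e-08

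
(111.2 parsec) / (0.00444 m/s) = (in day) 8.945e+15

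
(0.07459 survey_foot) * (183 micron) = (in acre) 1.028e-09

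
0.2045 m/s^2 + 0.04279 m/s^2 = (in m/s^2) 0.2473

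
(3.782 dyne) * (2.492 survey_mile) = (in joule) 0.1517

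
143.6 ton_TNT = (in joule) 6.008e+11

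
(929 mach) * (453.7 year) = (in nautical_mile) 2.444e+12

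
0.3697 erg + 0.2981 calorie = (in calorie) 0.2981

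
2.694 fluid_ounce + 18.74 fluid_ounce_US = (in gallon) 0.1675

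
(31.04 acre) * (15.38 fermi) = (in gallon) 5.104e-07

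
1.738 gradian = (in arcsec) 5631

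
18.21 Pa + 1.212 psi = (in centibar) 8.375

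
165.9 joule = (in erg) 1.659e+09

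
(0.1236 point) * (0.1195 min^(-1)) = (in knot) 1.688e-07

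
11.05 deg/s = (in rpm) 1.842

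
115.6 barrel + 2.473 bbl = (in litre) 1.877e+04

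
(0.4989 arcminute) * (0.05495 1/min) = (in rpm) 1.269e-06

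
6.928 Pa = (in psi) 0.001005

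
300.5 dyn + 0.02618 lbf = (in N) 0.1195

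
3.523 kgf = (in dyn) 3.455e+06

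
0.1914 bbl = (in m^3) 0.03043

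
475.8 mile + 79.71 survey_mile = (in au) 5.976e-06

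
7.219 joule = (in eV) 4.506e+19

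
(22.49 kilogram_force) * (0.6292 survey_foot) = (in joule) 42.3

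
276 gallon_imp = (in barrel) 7.892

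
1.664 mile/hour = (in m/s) 0.7439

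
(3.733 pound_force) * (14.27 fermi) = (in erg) 2.37e-06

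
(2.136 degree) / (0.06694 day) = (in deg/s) 0.0003693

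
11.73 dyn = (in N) 0.0001173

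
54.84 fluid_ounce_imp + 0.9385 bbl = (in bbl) 0.9483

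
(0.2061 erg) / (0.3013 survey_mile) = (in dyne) 4.25e-06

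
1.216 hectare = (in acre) 3.005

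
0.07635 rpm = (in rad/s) 0.007995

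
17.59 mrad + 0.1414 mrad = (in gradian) 1.129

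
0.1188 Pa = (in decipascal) 1.188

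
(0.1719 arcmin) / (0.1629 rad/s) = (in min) 5.116e-06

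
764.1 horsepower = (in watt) 5.698e+05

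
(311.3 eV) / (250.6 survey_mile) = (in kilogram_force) 1.261e-23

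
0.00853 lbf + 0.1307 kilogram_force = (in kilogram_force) 0.1346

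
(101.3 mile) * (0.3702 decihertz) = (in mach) 17.72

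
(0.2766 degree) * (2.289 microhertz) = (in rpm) 1.055e-07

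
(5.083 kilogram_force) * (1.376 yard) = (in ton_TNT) 1.499e-08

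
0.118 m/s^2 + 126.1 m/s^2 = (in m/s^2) 126.2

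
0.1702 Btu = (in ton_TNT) 4.292e-08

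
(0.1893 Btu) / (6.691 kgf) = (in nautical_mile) 0.001644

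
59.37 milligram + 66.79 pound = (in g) 3.03e+04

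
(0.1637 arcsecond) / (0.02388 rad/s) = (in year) 1.054e-12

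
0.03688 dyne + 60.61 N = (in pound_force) 13.63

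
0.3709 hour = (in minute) 22.25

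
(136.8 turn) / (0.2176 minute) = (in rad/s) 65.83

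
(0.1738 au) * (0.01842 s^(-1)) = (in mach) 1.407e+06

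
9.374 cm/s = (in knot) 0.1822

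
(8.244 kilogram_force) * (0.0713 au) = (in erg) 8.623e+18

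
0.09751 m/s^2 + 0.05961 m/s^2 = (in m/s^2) 0.1571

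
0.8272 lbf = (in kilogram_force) 0.3752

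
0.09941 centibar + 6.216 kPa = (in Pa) 6315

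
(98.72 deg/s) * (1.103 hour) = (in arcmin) 2.352e+07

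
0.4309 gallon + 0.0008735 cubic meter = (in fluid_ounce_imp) 88.15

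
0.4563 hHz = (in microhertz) 4.563e+07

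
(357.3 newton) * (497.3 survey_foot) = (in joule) 5.416e+04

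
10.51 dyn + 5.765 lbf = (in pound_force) 5.765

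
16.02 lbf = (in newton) 71.26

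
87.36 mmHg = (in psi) 1.689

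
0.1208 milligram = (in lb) 2.663e-07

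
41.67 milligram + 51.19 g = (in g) 51.23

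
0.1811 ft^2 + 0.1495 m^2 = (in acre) 4.11e-05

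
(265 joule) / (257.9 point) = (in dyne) 2.913e+08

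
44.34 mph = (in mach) 0.05821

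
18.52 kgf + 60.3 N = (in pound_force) 54.39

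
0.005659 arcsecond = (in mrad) 2.744e-05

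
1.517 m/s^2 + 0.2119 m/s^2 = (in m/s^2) 1.729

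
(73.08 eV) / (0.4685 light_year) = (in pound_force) 5.939e-34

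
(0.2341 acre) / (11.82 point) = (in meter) 2.272e+05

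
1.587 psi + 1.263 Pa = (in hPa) 109.4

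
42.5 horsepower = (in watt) 3.169e+04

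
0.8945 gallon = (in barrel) 0.0213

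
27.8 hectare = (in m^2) 2.78e+05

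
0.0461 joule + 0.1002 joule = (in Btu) 0.0001387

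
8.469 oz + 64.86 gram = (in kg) 0.305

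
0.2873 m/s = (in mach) 0.0008438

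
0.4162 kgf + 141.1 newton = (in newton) 145.2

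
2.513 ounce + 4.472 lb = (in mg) 2.1e+06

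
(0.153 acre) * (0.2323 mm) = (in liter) 143.8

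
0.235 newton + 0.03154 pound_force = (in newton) 0.3753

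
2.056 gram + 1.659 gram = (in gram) 3.715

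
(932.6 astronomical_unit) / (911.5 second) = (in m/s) 1.531e+11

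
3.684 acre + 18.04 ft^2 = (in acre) 3.684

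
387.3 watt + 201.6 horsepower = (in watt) 1.507e+05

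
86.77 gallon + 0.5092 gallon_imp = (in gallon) 87.38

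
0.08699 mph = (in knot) 0.07559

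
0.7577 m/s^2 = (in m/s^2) 0.7577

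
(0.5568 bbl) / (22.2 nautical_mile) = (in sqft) 2.318e-05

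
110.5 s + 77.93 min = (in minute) 79.77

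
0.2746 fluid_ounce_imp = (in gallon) 0.002061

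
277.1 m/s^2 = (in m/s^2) 277.1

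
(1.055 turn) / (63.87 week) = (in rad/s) 1.716e-07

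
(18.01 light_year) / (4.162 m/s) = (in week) 6.769e+10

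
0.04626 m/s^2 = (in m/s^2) 0.04626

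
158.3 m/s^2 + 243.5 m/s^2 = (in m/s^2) 401.8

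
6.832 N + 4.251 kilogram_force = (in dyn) 4.852e+06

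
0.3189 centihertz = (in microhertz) 3189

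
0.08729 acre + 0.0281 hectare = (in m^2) 634.3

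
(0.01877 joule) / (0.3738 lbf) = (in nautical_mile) 6.095e-06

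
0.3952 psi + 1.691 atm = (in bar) 1.741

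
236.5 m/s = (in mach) 0.6946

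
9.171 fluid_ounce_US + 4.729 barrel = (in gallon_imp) 165.4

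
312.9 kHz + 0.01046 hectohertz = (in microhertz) 3.129e+11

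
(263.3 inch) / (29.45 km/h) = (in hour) 0.0002271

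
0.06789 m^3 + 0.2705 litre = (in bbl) 0.4287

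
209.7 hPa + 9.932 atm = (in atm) 10.14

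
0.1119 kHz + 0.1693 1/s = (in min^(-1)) 6724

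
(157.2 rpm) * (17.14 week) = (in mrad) 1.706e+11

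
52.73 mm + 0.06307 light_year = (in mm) 5.967e+17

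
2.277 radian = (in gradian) 145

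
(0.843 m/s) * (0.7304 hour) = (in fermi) 2.217e+18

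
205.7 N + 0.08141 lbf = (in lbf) 46.32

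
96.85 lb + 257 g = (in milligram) 4.419e+07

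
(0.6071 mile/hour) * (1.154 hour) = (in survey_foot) 3699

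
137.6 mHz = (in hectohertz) 0.001376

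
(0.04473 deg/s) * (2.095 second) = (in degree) 0.09371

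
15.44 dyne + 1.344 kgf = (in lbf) 2.963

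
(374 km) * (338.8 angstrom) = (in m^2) 0.01267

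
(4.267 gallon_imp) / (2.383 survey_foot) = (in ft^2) 0.2875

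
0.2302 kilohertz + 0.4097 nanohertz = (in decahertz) 23.02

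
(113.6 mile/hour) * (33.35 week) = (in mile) 6.365e+05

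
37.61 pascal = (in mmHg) 0.2821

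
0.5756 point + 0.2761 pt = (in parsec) 9.737e-21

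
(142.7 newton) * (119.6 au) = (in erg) 2.553e+22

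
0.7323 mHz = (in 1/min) 0.04394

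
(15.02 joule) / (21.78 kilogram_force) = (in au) 4.701e-13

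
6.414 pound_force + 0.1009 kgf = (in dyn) 2.952e+06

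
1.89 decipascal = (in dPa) 1.89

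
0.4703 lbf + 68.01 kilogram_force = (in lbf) 150.4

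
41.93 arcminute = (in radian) 0.0122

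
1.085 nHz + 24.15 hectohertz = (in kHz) 2.415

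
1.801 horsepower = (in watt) 1343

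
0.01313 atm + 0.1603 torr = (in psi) 0.1961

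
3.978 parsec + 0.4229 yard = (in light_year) 12.97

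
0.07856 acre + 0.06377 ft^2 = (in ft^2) 3422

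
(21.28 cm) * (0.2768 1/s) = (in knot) 0.1145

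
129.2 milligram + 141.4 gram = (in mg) 1.415e+05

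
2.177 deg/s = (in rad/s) 0.038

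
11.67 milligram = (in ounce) 0.0004116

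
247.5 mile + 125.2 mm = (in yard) 4.356e+05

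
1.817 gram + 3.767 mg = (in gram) 1.821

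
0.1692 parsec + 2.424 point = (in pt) 1.48e+19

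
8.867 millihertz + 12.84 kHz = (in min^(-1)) 7.704e+05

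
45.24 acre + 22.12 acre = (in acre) 67.36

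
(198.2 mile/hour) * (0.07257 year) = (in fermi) 2.028e+23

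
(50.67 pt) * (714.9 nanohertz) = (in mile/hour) 2.859e-08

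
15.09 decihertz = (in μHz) 1.509e+06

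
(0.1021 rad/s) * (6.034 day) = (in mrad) 5.323e+07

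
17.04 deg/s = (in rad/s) 0.2974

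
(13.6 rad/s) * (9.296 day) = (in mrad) 1.092e+10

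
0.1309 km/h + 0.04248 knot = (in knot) 0.1132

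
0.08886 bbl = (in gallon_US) 3.732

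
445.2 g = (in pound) 0.9815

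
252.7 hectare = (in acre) 624.4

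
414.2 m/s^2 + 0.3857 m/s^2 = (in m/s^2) 414.6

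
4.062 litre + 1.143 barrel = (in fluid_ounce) 6282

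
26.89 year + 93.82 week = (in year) 28.69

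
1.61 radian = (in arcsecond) 3.321e+05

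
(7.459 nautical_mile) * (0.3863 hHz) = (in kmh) 1.921e+06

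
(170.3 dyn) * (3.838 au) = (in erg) 9.778e+15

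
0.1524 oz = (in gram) 4.32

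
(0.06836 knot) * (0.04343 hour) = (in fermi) 5.498e+15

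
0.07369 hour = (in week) 0.0004386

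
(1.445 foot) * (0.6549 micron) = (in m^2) 2.884e-07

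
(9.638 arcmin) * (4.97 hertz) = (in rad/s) 0.01393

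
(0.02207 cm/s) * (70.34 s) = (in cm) 1.552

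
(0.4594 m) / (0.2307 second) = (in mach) 0.005848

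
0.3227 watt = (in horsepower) 0.0004327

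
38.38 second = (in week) 6.346e-05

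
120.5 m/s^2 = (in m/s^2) 120.5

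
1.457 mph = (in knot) 1.266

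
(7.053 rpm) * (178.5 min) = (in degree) 4.532e+05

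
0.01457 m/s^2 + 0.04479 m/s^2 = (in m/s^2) 0.05936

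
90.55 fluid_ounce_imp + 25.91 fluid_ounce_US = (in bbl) 0.021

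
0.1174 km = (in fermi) 1.174e+17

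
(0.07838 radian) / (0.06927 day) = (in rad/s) 1.31e-05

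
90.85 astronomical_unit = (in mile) 8.445e+09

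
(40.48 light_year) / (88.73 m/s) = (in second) 4.316e+15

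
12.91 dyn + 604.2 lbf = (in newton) 2688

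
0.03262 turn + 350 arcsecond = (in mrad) 206.7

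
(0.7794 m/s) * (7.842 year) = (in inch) 7.589e+09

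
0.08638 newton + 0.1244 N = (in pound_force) 0.04739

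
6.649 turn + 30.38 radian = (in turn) 11.48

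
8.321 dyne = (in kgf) 8.485e-06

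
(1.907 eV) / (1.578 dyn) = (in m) 1.936e-14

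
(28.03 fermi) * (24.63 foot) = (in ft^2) 2.265e-12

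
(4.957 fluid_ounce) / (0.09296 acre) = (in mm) 0.0003897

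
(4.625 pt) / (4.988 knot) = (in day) 7.359e-09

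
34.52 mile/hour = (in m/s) 15.43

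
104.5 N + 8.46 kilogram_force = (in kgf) 19.12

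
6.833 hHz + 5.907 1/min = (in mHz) 6.834e+05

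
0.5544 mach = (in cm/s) 1.888e+04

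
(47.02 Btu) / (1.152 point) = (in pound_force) 2.744e+07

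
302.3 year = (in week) 1.576e+04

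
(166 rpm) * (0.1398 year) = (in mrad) 7.664e+10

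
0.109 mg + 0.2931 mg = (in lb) 8.865e-07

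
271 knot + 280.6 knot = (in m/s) 283.8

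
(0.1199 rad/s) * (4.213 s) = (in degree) 28.94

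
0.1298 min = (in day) 9.014e-05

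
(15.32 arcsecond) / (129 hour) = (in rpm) 1.527e-09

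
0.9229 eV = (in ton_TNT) 3.534e-29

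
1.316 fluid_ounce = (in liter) 0.03892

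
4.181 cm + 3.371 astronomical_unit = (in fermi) 5.043e+26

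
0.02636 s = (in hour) 7.322e-06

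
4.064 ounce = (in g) 115.2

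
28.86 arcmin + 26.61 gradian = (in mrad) 426.4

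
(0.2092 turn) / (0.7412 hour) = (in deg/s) 0.02822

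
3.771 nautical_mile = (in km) 6.984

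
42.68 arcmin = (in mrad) 12.42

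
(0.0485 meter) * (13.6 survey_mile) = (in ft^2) 1.143e+04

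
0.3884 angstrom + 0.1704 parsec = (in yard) 5.75e+15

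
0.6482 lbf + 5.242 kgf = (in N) 54.29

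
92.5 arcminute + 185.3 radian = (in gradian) 1.18e+04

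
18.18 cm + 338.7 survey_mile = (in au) 3.644e-06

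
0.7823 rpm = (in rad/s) 0.08192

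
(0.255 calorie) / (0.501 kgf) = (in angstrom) 2.172e+09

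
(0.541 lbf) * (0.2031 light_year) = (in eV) 2.886e+34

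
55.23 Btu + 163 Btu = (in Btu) 218.2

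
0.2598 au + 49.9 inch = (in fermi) 3.887e+25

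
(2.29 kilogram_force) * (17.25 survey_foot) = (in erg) 1.181e+09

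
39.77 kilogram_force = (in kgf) 39.77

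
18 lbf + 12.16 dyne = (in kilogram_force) 8.165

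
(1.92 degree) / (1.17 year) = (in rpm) 8.673e-09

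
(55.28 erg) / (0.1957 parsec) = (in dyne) 9.154e-17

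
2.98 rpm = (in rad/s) 0.3121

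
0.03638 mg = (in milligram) 0.03638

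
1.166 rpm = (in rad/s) 0.1221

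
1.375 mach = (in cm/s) 4.682e+04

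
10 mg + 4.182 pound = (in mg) 1.897e+06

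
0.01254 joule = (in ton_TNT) 2.997e-12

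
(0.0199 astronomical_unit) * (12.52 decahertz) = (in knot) 7.245e+11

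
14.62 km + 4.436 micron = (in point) 4.144e+07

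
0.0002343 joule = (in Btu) 2.221e-07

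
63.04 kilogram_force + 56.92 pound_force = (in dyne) 8.714e+07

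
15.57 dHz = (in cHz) 155.7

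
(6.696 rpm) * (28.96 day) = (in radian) 1.755e+06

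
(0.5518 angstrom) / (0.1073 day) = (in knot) 1.157e-14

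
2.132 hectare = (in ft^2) 2.295e+05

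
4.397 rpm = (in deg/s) 26.38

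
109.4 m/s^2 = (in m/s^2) 109.4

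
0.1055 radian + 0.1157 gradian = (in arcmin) 368.9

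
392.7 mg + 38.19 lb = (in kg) 17.32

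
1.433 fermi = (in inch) 5.642e-14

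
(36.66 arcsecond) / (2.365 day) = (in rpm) 8.306e-09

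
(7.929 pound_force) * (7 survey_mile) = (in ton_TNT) 9.496e-05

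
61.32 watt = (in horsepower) 0.08223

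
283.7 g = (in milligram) 2.837e+05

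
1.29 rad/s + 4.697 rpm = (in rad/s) 1.782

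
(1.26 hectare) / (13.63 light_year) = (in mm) 9.771e-11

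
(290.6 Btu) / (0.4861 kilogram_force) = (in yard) 7.034e+04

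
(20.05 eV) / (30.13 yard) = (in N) 1.166e-19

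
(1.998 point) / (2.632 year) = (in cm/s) 8.492e-10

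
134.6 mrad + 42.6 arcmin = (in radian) 0.147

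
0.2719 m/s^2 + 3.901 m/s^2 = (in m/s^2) 4.173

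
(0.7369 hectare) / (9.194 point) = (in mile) 1412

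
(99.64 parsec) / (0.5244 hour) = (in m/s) 1.629e+15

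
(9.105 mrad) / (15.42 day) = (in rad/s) 6.834e-09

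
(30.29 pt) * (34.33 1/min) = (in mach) 1.796e-05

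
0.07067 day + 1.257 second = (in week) 0.0101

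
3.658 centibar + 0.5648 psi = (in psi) 1.095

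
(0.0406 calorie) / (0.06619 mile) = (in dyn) 159.5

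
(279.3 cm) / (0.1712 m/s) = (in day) 0.0001888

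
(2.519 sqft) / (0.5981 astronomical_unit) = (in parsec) 8.476e-29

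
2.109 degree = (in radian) 0.03681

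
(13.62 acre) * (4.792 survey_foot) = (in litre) 8.051e+07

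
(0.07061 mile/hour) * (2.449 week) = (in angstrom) 4.675e+14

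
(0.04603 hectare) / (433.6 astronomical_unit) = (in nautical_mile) 3.832e-15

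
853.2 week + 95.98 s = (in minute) 8.6e+06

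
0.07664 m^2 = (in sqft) 0.8249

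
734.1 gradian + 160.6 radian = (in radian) 172.1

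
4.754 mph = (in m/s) 2.125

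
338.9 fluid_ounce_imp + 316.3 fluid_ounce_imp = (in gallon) 4.918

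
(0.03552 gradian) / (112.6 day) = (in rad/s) 5.735e-11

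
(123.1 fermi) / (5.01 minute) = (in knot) 7.96e-16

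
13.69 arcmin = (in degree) 0.2282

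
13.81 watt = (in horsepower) 0.01852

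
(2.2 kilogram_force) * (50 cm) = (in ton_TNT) 2.578e-09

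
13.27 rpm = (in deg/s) 79.62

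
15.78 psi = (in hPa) 1088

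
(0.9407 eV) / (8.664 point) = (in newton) 4.931e-17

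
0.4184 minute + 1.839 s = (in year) 8.544e-07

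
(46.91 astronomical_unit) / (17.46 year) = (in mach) 37.43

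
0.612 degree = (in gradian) 0.68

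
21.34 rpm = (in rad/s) 2.235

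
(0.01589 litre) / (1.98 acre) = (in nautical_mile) 1.071e-12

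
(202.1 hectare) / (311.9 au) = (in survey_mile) 2.691e-11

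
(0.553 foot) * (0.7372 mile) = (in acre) 0.04941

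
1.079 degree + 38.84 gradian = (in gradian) 40.04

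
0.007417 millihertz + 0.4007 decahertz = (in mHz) 4007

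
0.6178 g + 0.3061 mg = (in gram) 0.6181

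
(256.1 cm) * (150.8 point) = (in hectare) 1.362e-05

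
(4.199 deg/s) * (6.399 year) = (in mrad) 1.479e+10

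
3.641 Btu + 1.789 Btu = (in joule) 5729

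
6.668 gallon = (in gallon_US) 6.668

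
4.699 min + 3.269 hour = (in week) 0.01992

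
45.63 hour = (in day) 1.901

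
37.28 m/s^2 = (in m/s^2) 37.28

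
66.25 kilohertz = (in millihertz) 6.625e+07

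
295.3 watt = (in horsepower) 0.396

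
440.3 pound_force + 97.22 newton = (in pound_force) 462.2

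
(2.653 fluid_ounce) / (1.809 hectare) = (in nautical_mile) 2.342e-12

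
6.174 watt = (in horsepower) 0.008279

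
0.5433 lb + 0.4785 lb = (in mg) 4.635e+05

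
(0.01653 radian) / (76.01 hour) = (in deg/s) 3.461e-06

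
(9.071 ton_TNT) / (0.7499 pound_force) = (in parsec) 3.687e-07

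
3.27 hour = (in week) 0.01946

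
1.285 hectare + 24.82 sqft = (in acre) 3.176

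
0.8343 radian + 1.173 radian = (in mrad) 2007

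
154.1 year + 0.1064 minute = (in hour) 1.35e+06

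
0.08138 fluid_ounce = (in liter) 0.002407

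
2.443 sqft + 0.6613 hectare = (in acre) 1.634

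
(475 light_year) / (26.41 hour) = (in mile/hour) 1.057e+14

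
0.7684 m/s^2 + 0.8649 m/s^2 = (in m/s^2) 1.633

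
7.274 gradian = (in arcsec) 2.357e+04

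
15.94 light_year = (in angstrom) 1.508e+27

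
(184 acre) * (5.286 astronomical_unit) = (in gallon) 1.556e+20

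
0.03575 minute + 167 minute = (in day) 0.116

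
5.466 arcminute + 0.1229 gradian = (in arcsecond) 726.2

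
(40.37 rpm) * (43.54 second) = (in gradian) 1.172e+04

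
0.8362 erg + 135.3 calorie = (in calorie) 135.3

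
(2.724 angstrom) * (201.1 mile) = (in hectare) 8.816e-09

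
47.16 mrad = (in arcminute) 162.1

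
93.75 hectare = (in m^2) 9.375e+05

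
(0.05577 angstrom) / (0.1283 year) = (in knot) 2.679e-18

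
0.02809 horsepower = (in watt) 20.95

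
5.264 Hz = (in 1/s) 5.264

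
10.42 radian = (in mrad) 1.042e+04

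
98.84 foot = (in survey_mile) 0.01872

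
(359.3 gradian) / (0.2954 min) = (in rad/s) 0.3184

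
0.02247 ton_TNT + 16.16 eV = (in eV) 5.868e+26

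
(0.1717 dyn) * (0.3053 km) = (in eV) 3.272e+15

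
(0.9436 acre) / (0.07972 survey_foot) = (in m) 1.572e+05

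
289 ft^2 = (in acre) 0.006635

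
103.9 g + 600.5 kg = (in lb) 1324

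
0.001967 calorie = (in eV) 5.137e+16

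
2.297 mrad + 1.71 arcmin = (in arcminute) 9.607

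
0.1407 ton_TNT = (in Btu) 5.58e+05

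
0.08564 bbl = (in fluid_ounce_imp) 479.2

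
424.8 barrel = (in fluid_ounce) 2.284e+06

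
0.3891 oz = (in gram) 11.03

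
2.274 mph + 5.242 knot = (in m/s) 3.713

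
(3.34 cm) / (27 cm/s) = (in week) 2.045e-07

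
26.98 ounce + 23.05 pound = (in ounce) 395.8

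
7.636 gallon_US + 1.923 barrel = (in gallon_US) 88.4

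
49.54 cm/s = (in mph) 1.108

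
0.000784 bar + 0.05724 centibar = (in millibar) 1.356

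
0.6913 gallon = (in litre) 2.617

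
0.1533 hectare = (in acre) 0.3788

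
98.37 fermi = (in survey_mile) 6.112e-17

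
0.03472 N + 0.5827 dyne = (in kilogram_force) 0.003541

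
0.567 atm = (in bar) 0.5745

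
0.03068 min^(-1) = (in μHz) 511.3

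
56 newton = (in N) 56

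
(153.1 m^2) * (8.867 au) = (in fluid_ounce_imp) 7.148e+18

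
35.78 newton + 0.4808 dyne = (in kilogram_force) 3.649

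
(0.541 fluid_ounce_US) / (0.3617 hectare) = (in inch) 1.741e-07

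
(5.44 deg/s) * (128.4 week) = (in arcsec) 1.521e+12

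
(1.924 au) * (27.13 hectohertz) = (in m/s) 7.809e+14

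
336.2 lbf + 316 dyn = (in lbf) 336.2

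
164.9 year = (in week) 8598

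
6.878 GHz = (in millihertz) 6.878e+12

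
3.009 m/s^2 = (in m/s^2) 3.009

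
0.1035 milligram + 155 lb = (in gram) 7.031e+04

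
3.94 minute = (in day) 0.002736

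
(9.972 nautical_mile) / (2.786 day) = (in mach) 0.0002253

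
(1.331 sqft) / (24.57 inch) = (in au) 1.324e-12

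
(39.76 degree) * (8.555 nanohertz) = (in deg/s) 3.401e-07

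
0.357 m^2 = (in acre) 8.822e-05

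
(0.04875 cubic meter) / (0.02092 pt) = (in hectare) 0.6606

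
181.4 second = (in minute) 3.023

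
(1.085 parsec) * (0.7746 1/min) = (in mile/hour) 9.669e+14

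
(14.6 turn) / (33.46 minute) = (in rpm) 0.4363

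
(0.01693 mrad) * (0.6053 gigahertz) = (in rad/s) 1.025e+04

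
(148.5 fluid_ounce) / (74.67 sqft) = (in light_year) 6.692e-20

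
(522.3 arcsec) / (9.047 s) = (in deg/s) 0.01604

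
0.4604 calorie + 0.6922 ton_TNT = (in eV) 1.808e+28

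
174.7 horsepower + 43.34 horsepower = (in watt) 1.626e+05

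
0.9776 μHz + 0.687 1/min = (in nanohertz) 1.145e+07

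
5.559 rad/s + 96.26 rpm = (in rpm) 149.3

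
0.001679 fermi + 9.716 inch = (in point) 699.6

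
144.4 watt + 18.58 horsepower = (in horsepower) 18.77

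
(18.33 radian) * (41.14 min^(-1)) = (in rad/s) 12.57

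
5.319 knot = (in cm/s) 273.6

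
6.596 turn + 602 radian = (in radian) 643.4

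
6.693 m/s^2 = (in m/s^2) 6.693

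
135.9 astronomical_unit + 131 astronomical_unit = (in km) 3.993e+10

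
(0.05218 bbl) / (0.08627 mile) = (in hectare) 5.975e-09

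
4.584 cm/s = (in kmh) 0.165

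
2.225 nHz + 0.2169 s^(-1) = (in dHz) 2.169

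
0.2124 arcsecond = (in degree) 5.9e-05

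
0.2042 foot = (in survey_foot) 0.2042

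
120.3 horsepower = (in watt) 8.971e+04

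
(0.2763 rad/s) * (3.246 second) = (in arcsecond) 1.85e+05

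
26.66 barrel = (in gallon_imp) 932.4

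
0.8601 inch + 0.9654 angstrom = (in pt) 61.93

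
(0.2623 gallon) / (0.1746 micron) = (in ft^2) 6.121e+04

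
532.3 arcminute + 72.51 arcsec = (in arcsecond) 3.201e+04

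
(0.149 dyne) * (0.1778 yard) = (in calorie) 5.79e-08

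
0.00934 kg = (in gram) 9.34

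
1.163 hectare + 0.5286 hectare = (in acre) 4.18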